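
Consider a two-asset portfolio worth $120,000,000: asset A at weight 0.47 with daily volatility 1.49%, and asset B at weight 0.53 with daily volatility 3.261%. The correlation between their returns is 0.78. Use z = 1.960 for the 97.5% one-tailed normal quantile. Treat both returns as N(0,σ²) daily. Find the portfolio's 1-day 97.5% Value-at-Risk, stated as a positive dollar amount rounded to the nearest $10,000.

$5,450,000

σ_p² = 0.47²·1.49² + 0.53²·3.261² + 2·0.78·0.47·0.53·1.49·3.261 = 5.3657 (%²).
σ_p = √5.3657 = 2.316%.
VaR = 1.960 × 2.316% = 4.539%; on $120,000,000 that is $5,446,800.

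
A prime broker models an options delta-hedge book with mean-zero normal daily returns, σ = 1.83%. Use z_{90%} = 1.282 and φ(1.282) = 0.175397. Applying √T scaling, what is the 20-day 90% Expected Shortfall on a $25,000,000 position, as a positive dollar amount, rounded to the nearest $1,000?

σ_{20d} = 1.83% × √20 = 8.184%.
ES multiplier = φ(z)/(1−α) = 0.175397/0.1 = 1.754.
ES = 8.184% × 1.754 = 14.355%; on $25,000,000: $3,588,750.

$3,589,000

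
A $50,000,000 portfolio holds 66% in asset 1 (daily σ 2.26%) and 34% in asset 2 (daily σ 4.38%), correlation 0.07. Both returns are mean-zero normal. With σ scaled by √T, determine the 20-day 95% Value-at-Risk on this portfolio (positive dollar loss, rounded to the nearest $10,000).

σ_p = √(0.66²·2.26² + 0.34²·4.38² + 2·0.07·0.66·0.34·2.26·4.38) = 2.180%.
σ_{20d} = 2.180% × √20 = 9.749%.
z(95%) = 1.645.
VaR = 1.645 × 9.749% = 16.037%; on $50,000,000 that is $8,018,500.

$8,020,000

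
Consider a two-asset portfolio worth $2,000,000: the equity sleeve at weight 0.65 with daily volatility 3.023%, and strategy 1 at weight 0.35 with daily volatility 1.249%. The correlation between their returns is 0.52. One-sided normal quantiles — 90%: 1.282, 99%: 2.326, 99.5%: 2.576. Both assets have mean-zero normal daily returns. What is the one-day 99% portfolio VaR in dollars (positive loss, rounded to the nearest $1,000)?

σ_p² = 0.65²·3.023² + 0.35²·1.249² + 2·0.52·0.65·0.35·3.023·1.249 = 4.9455 (%²).
σ_p = √4.9455 = 2.224%.
VaR = 2.326 × 2.224% = 5.173%; on $2,000,000 that is $103,460.

$103,000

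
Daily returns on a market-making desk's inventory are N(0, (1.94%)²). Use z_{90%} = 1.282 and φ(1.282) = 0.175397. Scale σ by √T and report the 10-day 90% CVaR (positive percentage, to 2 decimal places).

σ_{10d} = 1.94% × √10 = 6.135%.
ES multiplier = φ(z)/(1−α) = 0.175397/0.1 = 1.754.
ES = 6.135% × 1.754 = 10.761%.

10.76%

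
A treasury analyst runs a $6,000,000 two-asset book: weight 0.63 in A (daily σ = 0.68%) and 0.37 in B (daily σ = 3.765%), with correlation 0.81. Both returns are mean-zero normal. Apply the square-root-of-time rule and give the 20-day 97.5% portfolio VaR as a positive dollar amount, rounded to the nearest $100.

σ_p = √(0.63²·0.68² + 0.37²·3.765² + 2·0.81·0.63·0.37·0.68·3.765) = 1.758%.
σ_{20d} = 1.758% × √20 = 7.862%.
z(97.5%) = 1.960.
VaR = 1.960 × 7.862% = 15.410%; on $6,000,000 that is $924,600.

$924,600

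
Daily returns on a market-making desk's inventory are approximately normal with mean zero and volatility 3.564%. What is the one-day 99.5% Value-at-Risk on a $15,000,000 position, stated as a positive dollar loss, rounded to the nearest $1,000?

At 99.5% one-sided, z = 2.576.
VaR = z·σ = 2.576 × 3.564% = 9.181%.
On $15,000,000: 0.09181 × $15,000,000 = $1,377,150.

$1,377,000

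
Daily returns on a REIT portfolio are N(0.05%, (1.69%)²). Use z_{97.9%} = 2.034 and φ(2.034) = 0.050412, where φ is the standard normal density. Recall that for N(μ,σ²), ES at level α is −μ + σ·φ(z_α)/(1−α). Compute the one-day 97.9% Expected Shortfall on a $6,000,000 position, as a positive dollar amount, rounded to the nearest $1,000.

$240,000

Tail multiplier: φ(z)/(1−α) = 0.050412 / 0.021 = 2.401.
ES = −(0.05%) + 1.69% × 2.401 = 4.008%.
On $6,000,000: 0.04008 × $6,000,000 = $240,480.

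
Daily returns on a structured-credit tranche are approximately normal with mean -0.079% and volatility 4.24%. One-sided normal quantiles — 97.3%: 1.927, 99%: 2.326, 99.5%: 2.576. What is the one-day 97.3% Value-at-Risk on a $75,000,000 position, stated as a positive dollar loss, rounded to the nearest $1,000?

VaR = −μ + z·σ = −(-0.079%) + 1.927 × 4.24% = 8.249%.
On $75,000,000: 0.08249 × $75,000,000 = $6,186,750.

$6,187,000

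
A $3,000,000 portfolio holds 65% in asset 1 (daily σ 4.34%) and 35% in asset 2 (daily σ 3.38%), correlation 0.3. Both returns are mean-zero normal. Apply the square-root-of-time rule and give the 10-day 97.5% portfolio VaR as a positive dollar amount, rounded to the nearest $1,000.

σ_p = √(0.65²·4.34² + 0.35²·3.38² + 2·0.3·0.65·0.35·4.34·3.38) = 3.370%.
σ_{10d} = 3.370% × √10 = 10.657%.
z(97.5%) = 1.960.
VaR = 1.960 × 10.657% = 20.888%; on $3,000,000 that is $626,640.

$627,000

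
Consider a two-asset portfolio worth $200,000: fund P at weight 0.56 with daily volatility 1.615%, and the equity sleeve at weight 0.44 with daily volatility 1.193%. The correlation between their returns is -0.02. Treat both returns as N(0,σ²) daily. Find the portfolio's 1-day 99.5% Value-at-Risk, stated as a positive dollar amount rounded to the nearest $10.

$5,340

σ_p² = 0.56²·1.615² + 0.44²·1.193² + 2·-0.02·0.56·0.44·1.615·1.193 = 1.0745 (%²).
σ_p = √1.0745 = 1.037%.
At 99.5%, z = 2.576.
VaR = 2.576 × 1.037% = 2.671%; on $200,000 that is $5,342.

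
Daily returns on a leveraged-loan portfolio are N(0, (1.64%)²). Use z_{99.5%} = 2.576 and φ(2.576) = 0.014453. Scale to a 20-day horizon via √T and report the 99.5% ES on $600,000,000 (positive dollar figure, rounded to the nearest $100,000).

σ_{20d} = 1.64% × √20 = 7.334%.
ES multiplier = φ(z)/(1−α) = 0.014453/0.005 = 2.891.
ES = 7.334% × 2.891 = 21.203%; on $600,000,000: $127,218,000.

$127,200,000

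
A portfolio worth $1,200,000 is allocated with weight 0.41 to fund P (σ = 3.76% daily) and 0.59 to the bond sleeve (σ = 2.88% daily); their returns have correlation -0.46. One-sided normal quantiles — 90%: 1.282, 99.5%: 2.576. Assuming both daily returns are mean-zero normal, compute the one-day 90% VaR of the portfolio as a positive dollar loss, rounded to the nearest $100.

σ_p² = 0.41²·3.76² + 0.59²·2.88² + 2·-0.46·0.41·0.59·3.76·2.88 = 2.8539 (%²).
σ_p = √2.8539 = 1.689%.
VaR = 1.282 × 1.689% = 2.165%; on $1,200,000 that is $25,980.

$26,000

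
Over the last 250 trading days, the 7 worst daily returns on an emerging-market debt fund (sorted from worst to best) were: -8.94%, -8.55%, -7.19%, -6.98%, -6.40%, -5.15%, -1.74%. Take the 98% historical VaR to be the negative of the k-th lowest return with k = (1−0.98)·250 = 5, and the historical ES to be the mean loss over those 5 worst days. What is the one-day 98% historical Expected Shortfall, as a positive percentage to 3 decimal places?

The 5 worst returns sum to -38.06%.
ES = −(-38.06%) / 5 = 7.612%.

7.612%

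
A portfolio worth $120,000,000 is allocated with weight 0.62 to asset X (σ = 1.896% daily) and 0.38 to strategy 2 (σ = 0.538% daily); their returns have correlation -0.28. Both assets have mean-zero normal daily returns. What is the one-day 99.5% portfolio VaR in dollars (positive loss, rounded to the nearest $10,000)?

$3,510,000

σ_p² = 0.62²·1.896² + 0.38²·0.538² + 2·-0.28·0.62·0.38·1.896·0.538 = 1.2891 (%²).
σ_p = √1.2891 = 1.135%.
At 99.5%, z = 2.576.
VaR = 2.576 × 1.135% = 2.924%; on $120,000,000 that is $3,508,800.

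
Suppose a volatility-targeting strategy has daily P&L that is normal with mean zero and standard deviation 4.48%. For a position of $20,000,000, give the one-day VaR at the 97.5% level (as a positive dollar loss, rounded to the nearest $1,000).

$1,756,000

At 97.5% one-sided, z = 1.960.
VaR = z·σ = 1.960 × 4.48% = 8.781%.
On $20,000,000: 0.08781 × $20,000,000 = $1,756,200.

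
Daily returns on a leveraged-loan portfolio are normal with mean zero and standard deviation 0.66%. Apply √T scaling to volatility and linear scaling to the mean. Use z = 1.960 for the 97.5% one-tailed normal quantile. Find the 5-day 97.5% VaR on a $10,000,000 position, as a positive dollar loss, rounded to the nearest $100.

σ_{5d} = 0.66% × √5 = 1.476%.
VaR = 1.960 × 1.476% = 2.893%.
On $10,000,000: 0.02893 × $10,000,000 = $289,300.

$289,300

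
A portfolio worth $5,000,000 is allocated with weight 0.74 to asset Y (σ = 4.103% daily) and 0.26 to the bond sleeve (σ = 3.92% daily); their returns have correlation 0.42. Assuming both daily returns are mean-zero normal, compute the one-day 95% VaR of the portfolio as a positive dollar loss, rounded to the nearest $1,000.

σ_p² = 0.74²·4.103² + 0.26²·3.92² + 2·0.42·0.74·0.26·4.103·3.92 = 12.8568 (%²).
σ_p = √12.8568 = 3.586%.
At 95%, z = 1.645.
VaR = 1.645 × 3.586% = 5.899%; on $5,000,000 that is $294,950.

$295,000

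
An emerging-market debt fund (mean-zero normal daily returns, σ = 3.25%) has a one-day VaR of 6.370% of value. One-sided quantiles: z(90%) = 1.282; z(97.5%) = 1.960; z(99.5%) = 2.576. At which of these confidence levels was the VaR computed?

97.5%

Implied z = VaR/σ = 6.370 / 3.25 = 1.960.
This matches z(97.5%) = 1.960.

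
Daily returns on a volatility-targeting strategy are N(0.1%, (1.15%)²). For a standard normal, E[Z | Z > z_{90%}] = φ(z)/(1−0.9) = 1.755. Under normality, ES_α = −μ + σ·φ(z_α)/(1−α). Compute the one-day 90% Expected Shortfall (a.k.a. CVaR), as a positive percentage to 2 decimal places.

1.92%

ES = −(0.1%) + 1.15% × 1.755 = 1.918%.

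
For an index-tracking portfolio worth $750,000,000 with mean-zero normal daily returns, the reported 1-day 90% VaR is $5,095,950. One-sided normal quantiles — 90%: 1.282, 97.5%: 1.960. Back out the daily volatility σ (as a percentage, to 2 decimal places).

VaR as a fraction: $5,095,950 / $750,000,000 = 0.679%.
σ = VaR / z = 0.679% / 1.282 = 0.530%.

0.53%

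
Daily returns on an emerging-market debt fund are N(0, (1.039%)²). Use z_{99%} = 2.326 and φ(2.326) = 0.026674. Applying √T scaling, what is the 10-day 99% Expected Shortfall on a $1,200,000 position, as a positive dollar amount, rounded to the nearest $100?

σ_{10d} = 1.039% × √10 = 3.286%.
ES multiplier = φ(z)/(1−α) = 0.026674/0.01 = 2.667.
ES = 3.286% × 2.667 = 8.764%; on $1,200,000: $105,168.

$105,200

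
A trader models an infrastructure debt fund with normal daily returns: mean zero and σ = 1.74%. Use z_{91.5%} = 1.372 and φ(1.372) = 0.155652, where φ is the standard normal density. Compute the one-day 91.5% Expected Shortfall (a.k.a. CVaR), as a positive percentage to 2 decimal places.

Tail multiplier: φ(z)/(1−α) = 0.155652 / 0.085 = 1.831.
ES = 1.74% × 1.831 = 3.186%.

3.19%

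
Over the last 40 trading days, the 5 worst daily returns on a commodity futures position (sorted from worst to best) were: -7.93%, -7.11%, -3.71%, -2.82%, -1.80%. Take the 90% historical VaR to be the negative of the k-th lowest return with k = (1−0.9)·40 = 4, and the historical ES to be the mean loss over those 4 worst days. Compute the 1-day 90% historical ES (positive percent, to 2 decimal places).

The 4 worst returns sum to -21.57%.
ES = −(-21.57%) / 4 = 5.3925% ≈ 5.39%.

5.39%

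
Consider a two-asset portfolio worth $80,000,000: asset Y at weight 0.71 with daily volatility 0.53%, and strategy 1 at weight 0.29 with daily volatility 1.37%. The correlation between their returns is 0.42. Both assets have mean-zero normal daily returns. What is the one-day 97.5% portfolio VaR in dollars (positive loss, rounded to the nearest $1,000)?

σ_p² = 0.71²·0.53² + 0.29²·1.37² + 2·0.42·0.71·0.29·0.53·1.37 = 0.4250 (%²).
σ_p = √0.4250 = 0.652%.
At 97.5%, z = 1.960.
VaR = 1.960 × 0.652% = 1.278%; on $80,000,000 that is $1,022,400.

$1,022,000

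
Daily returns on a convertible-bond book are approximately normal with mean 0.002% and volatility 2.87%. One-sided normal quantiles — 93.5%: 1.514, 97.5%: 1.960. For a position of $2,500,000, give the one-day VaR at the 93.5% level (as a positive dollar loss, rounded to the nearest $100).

VaR = −μ + z·σ = −(0.002%) + 1.514 × 2.87% = 4.343%.
On $2,500,000: 0.04343 × $2,500,000 = $108,575.

$108,600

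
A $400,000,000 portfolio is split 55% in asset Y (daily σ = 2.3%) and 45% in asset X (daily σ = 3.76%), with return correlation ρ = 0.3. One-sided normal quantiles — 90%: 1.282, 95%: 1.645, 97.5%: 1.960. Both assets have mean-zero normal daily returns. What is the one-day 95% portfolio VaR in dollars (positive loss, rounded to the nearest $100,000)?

$15,800,000

σ_p² = 0.55²·2.3² + 0.45²·3.76² + 2·0.3·0.55·0.45·2.3·3.76 = 5.7473 (%²).
σ_p = √5.7473 = 2.397%.
VaR = 1.645 × 2.397% = 3.943%; on $400,000,000 that is $15,772,000.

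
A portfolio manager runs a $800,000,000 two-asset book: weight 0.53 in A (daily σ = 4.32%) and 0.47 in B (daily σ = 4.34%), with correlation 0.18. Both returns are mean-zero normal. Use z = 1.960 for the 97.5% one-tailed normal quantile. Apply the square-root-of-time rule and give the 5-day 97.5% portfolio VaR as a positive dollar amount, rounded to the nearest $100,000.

σ_p = √(0.53²·4.32² + 0.47²·4.34² + 2·0.18·0.53·0.47·4.32·4.34) = 3.329%.
σ_{5d} = 3.329% × √5 = 7.444%.
VaR = 1.960 × 7.444% = 14.590%; on $800,000,000 that is $116,720,000.

$116,700,000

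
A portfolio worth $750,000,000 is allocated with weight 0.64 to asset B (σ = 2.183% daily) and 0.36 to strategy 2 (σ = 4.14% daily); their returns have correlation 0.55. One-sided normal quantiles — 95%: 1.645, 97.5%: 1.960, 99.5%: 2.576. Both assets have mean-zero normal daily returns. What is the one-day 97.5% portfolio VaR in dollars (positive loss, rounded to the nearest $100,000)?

$37,400,000

σ_p² = 0.64²·2.183² + 0.36²·4.14² + 2·0.55·0.64·0.36·2.183·4.14 = 6.4637 (%²).
σ_p = √6.4637 = 2.542%.
VaR = 1.960 × 2.542% = 4.982%; on $750,000,000 that is $37,365,000.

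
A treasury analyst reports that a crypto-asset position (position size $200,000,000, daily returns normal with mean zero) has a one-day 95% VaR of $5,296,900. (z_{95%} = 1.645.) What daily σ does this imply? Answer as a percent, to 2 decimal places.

1.61%

VaR as a fraction: $5,296,900 / $200,000,000 = 2.648%.
σ = VaR / z = 2.648% / 1.645 = 1.610%.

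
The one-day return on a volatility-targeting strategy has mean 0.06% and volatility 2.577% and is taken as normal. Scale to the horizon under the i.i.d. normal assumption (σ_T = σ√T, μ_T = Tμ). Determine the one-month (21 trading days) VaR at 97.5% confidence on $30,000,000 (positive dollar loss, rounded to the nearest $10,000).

$6,570,000

At 97.5%, z = 1.960.
σ_{21d} = 2.577% × √21 = 11.809%; μ_{21d} = 21 × 0.06% = 1.260%.
VaR = −(1.260%) + 1.960 × 11.809% = 21.886%.
On $30,000,000: 0.21886 × $30,000,000 = $6,565,800.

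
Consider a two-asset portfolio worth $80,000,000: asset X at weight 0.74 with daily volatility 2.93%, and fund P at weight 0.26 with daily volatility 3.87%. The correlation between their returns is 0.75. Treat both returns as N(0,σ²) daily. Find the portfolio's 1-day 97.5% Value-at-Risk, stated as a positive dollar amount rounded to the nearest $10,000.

$4,700,000

σ_p² = 0.74²·2.93² + 0.26²·3.87² + 2·0.75·0.74·0.26·2.93·3.87 = 8.9860 (%²).
σ_p = √8.9860 = 2.998%.
At 97.5%, z = 1.960.
VaR = 1.960 × 2.998% = 5.876%; on $80,000,000 that is $4,700,800.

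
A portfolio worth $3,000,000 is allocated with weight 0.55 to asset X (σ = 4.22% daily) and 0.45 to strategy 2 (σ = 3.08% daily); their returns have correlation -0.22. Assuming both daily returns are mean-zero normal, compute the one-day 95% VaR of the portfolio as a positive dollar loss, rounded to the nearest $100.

$119,800

σ_p² = 0.55²·4.22² + 0.45²·3.08² + 2·-0.22·0.55·0.45·4.22·3.08 = 5.8926 (%²).
σ_p = √5.8926 = 2.427%.
At 95%, z = 1.645.
VaR = 1.645 × 2.427% = 3.992%; on $3,000,000 that is $119,760.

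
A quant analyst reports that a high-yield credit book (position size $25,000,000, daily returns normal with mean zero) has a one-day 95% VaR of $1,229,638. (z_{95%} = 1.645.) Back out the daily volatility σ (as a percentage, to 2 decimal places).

2.99%

VaR as a fraction: $1,229,638 / $25,000,000 = 4.919%.
σ = VaR / z = 4.919% / 1.645 = 2.990%.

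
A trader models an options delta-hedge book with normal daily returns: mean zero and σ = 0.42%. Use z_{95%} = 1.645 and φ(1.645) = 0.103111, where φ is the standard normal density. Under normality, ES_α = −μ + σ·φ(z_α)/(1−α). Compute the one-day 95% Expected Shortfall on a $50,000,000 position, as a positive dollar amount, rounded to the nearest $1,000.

$433,000

Tail multiplier: φ(z)/(1−α) = 0.103111 / 0.05 = 2.062.
ES = 0.42% × 2.062 = 0.866%.
On $50,000,000: 0.00866 × $50,000,000 = $433,000.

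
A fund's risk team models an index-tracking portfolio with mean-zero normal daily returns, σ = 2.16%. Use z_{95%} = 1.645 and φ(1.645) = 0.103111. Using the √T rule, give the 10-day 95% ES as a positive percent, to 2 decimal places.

σ_{10d} = 2.16% × √10 = 6.831%.
ES multiplier = φ(z)/(1−α) = 0.103111/0.05 = 2.062.
ES = 6.831% × 2.062 = 14.086%.

14.09%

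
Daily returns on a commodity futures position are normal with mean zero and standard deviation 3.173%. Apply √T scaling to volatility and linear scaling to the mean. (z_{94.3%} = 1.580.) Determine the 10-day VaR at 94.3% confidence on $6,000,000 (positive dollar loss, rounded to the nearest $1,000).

$951,000

σ_{10d} = 3.173% × √10 = 10.034%.
VaR = 1.580 × 10.034% = 15.854%.
On $6,000,000: 0.15854 × $6,000,000 = $951,240.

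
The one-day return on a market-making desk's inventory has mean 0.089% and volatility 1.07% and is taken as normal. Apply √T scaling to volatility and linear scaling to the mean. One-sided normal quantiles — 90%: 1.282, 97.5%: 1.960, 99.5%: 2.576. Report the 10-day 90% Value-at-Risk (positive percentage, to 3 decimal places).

σ_{10d} = 1.07% × √10 = 3.384%; μ_{10d} = 10 × 0.089% = 0.890%.
VaR = −(0.890%) + 1.282 × 3.384% = 3.448%.

3.448%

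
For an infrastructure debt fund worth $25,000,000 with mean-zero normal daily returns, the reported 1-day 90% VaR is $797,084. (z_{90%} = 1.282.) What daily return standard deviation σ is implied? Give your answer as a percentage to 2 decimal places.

2.49%

VaR as a fraction: $797,084 / $25,000,000 = 3.188%.
σ = VaR / z = 3.188% / 1.282 = 2.487%.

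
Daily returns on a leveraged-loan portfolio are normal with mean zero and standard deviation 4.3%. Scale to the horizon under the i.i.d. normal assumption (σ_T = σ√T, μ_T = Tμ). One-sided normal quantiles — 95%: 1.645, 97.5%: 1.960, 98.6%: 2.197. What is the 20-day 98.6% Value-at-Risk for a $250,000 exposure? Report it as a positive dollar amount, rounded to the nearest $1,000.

$106,000

σ_{20d} = 4.3% × √20 = 19.230%.
VaR = 2.197 × 19.230% = 42.248%.
On $250,000: 0.42248 × $250,000 = $105,620.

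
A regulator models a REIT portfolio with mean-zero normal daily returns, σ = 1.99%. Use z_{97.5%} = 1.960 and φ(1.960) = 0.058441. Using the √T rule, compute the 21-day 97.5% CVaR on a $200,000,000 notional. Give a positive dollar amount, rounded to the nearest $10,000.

σ_{21d} = 1.99% × √21 = 9.119%.
ES multiplier = φ(z)/(1−α) = 0.058441/0.025 = 2.338.
ES = 9.119% × 2.338 = 21.320%; on $200,000,000: $42,640,000.

$42,640,000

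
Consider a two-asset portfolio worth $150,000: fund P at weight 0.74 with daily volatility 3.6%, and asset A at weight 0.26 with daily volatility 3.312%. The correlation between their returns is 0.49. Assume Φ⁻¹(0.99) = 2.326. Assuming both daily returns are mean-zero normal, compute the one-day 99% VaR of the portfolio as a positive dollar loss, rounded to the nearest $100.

$11,100

σ_p² = 0.74²·3.6² + 0.26²·3.312² + 2·0.49·0.74·0.26·3.6·3.312 = 10.0866 (%²).
σ_p = √10.0866 = 3.176%.
VaR = 2.326 × 3.176% = 7.387%; on $150,000 that is $11,080.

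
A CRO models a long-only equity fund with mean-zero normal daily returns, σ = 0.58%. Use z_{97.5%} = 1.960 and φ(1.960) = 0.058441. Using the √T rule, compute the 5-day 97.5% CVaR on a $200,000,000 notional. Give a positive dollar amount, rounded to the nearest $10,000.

σ_{5d} = 0.58% × √5 = 1.297%.
ES multiplier = φ(z)/(1−α) = 0.058441/0.025 = 2.338.
ES = 1.297% × 2.338 = 3.032%; on $200,000,000: $6,064,000.

$6,060,000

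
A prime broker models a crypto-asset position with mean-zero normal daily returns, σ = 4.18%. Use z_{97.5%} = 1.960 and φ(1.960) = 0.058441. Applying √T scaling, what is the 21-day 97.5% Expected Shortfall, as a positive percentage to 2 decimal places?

σ_{21d} = 4.18% × √21 = 19.155%.
ES multiplier = φ(z)/(1−α) = 0.058441/0.025 = 2.338.
ES = 19.155% × 2.338 = 44.784%.

44.78%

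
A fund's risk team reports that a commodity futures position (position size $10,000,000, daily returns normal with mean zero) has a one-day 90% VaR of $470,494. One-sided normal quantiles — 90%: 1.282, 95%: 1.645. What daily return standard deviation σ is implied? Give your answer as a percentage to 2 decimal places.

VaR as a fraction: $470,494 / $10,000,000 = 4.705%.
σ = VaR / z = 4.705% / 1.282 = 3.670%.

3.67%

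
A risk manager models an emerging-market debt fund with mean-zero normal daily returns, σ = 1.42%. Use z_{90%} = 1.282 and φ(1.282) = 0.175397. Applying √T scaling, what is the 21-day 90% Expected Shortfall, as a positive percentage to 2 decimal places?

σ_{21d} = 1.42% × √21 = 6.507%.
ES multiplier = φ(z)/(1−α) = 0.175397/0.1 = 1.754.
ES = 6.507% × 1.754 = 11.413%.

11.41%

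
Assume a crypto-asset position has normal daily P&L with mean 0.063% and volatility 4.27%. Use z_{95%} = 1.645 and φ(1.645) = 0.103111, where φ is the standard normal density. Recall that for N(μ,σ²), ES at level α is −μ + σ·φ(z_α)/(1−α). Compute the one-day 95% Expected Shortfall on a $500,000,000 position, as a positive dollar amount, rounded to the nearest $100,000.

$43,700,000

Tail multiplier: φ(z)/(1−α) = 0.103111 / 0.05 = 2.062.
ES = −(0.063%) + 4.27% × 2.062 = 8.742%.
On $500,000,000: 0.08742 × $500,000,000 = $43,710,000.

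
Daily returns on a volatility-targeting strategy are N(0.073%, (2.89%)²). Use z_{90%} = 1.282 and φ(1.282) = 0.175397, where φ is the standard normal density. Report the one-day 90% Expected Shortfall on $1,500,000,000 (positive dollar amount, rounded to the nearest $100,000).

$74,900,000

Tail multiplier: φ(z)/(1−α) = 0.175397 / 0.1 = 1.754.
ES = −(0.073%) + 2.89% × 1.754 = 4.996%.
On $1,500,000,000: 0.04996 × $1,500,000,000 = $74,940,000.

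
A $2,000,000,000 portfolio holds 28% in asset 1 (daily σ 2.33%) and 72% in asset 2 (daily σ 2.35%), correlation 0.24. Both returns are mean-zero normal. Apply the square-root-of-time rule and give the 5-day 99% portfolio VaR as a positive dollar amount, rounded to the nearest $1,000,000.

σ_p = √(0.28²·2.33² + 0.72²·2.35² + 2·0.24·0.28·0.72·2.33·2.35) = 1.954%.
σ_{5d} = 1.954% × √5 = 4.369%.
z(99%) = 2.326.
VaR = 2.326 × 4.369% = 10.162%; on $2,000,000,000 that is $203,240,000.

$203,000,000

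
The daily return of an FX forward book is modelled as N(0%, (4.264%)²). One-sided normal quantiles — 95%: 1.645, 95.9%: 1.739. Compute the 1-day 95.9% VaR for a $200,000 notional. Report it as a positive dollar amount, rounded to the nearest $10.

$14,830

VaR = z·σ = 1.739 × 4.264% = 7.415%.
On $200,000: 0.07415 × $200,000 = $14,830.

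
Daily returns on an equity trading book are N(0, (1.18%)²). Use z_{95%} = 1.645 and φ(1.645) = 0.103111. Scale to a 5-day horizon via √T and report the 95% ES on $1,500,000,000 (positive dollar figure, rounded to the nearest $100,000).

σ_{5d} = 1.18% × √5 = 2.639%.
ES multiplier = φ(z)/(1−α) = 0.103111/0.05 = 2.062.
ES = 2.639% × 2.062 = 5.442%; on $1,500,000,000: $81,630,000.

$81,600,000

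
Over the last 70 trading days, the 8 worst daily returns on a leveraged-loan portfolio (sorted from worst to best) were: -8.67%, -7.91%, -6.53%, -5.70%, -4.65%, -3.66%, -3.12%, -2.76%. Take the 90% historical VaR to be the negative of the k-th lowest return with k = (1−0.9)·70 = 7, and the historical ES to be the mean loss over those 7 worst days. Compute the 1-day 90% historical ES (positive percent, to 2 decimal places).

5.75%

The 7 worst returns sum to -40.24%.
ES = −(-40.24%) / 7 = 5.7485…% ≈ 5.75%.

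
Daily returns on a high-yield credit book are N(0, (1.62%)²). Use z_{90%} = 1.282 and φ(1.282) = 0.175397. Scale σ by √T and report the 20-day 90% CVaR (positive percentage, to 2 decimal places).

σ_{20d} = 1.62% × √20 = 7.245%.
ES multiplier = φ(z)/(1−α) = 0.175397/0.1 = 1.754.
ES = 7.245% × 1.754 = 12.708%.

12.71%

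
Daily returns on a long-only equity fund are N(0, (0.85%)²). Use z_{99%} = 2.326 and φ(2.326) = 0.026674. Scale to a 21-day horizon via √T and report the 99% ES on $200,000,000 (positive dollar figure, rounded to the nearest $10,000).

$20,780,000

σ_{21d} = 0.85% × √21 = 3.895%.
ES multiplier = φ(z)/(1−α) = 0.026674/0.01 = 2.667.
ES = 3.895% × 2.667 = 10.388%; on $200,000,000: $20,776,000.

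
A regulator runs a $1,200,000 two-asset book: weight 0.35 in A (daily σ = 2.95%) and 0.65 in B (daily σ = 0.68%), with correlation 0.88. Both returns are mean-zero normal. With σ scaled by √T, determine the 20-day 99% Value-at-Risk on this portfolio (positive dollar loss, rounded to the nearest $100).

$179,400

σ_p = √(0.35²·2.95² + 0.65²·0.68² + 2·0.88·0.35·0.65·2.95·0.68) = 1.437%.
σ_{20d} = 1.437% × √20 = 6.426%.
z(99%) = 2.326.
VaR = 2.326 × 6.426% = 14.947%; on $1,200,000 that is $179,364.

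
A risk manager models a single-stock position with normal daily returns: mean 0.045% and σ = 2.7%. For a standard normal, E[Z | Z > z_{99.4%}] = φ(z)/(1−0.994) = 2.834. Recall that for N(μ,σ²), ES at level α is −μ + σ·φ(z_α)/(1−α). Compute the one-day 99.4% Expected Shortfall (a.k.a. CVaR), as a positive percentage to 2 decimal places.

ES = −(0.045%) + 2.7% × 2.834 = 7.607%.

7.61%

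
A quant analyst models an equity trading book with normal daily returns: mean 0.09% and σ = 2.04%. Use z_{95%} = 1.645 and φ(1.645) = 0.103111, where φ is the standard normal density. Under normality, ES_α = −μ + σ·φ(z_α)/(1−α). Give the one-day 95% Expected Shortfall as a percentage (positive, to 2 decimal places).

Tail multiplier: φ(z)/(1−α) = 0.103111 / 0.05 = 2.062.
ES = −(0.09%) + 2.04% × 2.062 = 4.116%.

4.12%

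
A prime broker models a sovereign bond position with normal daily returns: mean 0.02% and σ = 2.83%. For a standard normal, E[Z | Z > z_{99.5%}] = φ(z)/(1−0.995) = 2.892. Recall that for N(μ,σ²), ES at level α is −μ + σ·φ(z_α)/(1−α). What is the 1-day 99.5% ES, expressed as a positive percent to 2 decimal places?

8.16%

ES = −(0.02%) + 2.83% × 2.892 = 8.164%.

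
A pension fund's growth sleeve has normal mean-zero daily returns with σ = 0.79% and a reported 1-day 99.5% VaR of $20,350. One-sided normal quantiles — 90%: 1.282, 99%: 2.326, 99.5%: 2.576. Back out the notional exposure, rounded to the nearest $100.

$1,000,000

VaR as a fraction of value: z·σ = 2.576 × 0.79% = 2.03504%.
Position = $20,350 / 0.0203504 = $999,980.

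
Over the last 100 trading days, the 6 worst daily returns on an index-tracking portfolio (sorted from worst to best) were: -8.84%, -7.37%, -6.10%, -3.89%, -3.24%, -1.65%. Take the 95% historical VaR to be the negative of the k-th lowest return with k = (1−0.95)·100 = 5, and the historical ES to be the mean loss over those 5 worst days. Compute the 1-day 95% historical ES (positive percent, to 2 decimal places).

The 5 worst returns sum to -29.44%.
ES = −(-29.44%) / 5 = 5.888% ≈ 5.89%.

5.89%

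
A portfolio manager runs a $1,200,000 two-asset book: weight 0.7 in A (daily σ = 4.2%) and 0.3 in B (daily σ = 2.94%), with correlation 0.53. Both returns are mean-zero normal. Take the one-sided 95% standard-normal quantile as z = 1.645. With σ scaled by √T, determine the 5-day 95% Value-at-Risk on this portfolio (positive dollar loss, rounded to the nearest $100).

$154,000

σ_p = √(0.7²·4.2² + 0.3²·2.94² + 2·0.53·0.7·0.3·4.2·2.94) = 3.489%.
σ_{5d} = 3.489% × √5 = 7.802%.
VaR = 1.645 × 7.802% = 12.834%; on $1,200,000 that is $154,008.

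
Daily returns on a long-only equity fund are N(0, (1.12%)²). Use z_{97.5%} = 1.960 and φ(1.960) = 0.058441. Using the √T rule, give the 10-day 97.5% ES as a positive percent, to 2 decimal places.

8.28%

σ_{10d} = 1.12% × √10 = 3.542%.
ES multiplier = φ(z)/(1−α) = 0.058441/0.025 = 2.338.
ES = 3.542% × 2.338 = 8.281%.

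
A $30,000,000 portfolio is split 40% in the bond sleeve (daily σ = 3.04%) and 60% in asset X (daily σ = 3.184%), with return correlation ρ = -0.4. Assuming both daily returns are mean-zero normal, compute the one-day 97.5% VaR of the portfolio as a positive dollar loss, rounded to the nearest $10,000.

σ_p² = 0.4²·3.04² + 0.6²·3.184² + 2·-0.4·0.4·0.6·3.04·3.184 = 3.2698 (%²).
σ_p = √3.2698 = 1.808%.
At 97.5%, z = 1.960.
VaR = 1.960 × 1.808% = 3.544%; on $30,000,000 that is $1,063,200.

$1,060,000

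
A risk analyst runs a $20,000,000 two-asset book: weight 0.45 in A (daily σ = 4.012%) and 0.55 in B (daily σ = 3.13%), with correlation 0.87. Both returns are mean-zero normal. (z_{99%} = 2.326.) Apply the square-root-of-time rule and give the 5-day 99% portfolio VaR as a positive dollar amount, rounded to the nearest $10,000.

σ_p = √(0.45²·4.012² + 0.55²·3.13² + 2·0.87·0.45·0.55·4.012·3.13) = 3.410%.
σ_{5d} = 3.410% × √5 = 7.625%.
VaR = 2.326 × 7.625% = 17.736%; on $20,000,000 that is $3,547,200.

$3,550,000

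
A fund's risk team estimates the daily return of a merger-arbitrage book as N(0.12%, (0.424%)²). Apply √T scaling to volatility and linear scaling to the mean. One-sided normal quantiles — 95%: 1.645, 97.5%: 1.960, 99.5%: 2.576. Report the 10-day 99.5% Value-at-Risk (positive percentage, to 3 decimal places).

2.254%

σ_{10d} = 0.424% × √10 = 1.341%; μ_{10d} = 10 × 0.12% = 1.200%.
VaR = −(1.200%) + 2.576 × 1.341% = 2.254%.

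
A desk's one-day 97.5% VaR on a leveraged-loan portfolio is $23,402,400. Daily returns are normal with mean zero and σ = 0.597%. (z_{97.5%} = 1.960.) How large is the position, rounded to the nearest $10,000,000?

VaR as a fraction of value: z·σ = 1.960 × 0.597% = 1.17012%.
Position = $23,402,400 / 0.0117012 = $2,000,000,000.

$2,000,000,000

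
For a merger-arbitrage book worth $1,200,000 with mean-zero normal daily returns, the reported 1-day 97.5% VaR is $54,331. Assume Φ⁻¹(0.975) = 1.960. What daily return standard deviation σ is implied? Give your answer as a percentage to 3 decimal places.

2.310%

VaR as a fraction: $54,331 / $1,200,000 = 4.528%.
σ = VaR / z = 4.528% / 1.960 = 2.310%.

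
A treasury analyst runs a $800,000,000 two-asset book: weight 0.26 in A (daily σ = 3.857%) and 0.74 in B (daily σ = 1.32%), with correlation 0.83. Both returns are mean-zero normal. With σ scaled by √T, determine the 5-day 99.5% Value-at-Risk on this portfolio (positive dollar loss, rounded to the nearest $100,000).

$87,300,000

σ_p = √(0.26²·3.857² + 0.74²·1.32² + 2·0.83·0.26·0.74·3.857·1.32) = 1.894%.
σ_{5d} = 1.894% × √5 = 4.235%.
z(99.5%) = 2.576.
VaR = 2.576 × 4.235% = 10.909%; on $800,000,000 that is $87,272,000.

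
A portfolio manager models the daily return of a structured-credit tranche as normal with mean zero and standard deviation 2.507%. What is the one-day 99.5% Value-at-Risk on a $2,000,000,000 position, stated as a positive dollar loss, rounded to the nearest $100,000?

$129,200,000

At 99.5% one-sided, z = 2.576.
VaR = z·σ = 2.576 × 2.507% = 6.458%.
On $2,000,000,000: 0.06458 × $2,000,000,000 = $129,160,000.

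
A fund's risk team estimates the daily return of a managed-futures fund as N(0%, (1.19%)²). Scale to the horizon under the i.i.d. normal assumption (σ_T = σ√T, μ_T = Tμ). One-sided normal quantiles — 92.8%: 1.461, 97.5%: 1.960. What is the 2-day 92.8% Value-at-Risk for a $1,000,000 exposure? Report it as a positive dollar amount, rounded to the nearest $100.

σ_{2d} = 1.19% × √2 = 1.683%.
VaR = 1.461 × 1.683% = 2.459%.
On $1,000,000: 0.02459 × $1,000,000 = $24,590.

$24,600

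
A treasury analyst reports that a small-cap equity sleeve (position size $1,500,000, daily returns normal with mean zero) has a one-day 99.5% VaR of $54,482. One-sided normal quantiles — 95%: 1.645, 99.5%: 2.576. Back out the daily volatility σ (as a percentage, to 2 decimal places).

1.41%

VaR as a fraction: $54,482 / $1,500,000 = 3.632%.
σ = VaR / z = 3.632% / 2.576 = 1.410%.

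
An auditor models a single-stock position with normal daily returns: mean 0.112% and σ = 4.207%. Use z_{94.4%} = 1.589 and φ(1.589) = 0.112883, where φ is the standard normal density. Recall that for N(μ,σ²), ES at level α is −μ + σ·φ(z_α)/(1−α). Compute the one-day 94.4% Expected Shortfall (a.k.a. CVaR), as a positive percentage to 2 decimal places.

8.37%

Tail multiplier: φ(z)/(1−α) = 0.112883 / 0.056 = 2.016.
ES = −(0.112%) + 4.207% × 2.016 = 8.369%.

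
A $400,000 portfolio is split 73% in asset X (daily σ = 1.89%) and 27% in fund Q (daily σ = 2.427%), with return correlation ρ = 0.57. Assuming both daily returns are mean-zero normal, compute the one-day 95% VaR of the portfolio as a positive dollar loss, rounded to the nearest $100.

σ_p² = 0.73²·1.89² + 0.27²·2.427² + 2·0.57·0.73·0.27·1.89·2.427 = 3.3637 (%²).
σ_p = √3.3637 = 1.834%.
At 95%, z = 1.645.
VaR = 1.645 × 1.834% = 3.017%; on $400,000 that is $12,068.

$12,100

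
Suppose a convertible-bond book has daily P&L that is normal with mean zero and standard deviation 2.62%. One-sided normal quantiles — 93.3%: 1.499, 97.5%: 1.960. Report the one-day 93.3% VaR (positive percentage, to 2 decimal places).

3.93%

VaR = z·σ = 1.499 × 2.62% = 3.927%.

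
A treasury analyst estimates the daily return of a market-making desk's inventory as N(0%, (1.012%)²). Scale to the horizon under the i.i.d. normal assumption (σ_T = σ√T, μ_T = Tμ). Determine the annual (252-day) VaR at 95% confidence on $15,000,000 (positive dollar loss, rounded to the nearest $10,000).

At 95%, z = 1.645.
σ_{252d} = 1.012% × √252 = 16.065%.
VaR = 1.645 × 16.065% = 26.427%.
On $15,000,000: 0.26427 × $15,000,000 = $3,964,050.

$3,960,000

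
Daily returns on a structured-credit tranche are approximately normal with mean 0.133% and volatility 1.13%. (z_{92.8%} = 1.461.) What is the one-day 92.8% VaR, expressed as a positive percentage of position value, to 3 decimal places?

1.518%

VaR = −μ + z·σ = −(0.133%) + 1.461 × 1.13% = 1.518%.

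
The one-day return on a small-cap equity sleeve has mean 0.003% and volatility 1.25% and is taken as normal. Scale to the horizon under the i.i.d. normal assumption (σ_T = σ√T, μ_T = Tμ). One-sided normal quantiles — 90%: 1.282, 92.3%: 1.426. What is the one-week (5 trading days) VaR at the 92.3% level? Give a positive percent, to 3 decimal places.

σ_{5d} = 1.25% × √5 = 2.795%; μ_{5d} = 5 × 0.003% = 0.015%.
VaR = −(0.015%) + 1.426 × 2.795% = 3.971%.

3.971%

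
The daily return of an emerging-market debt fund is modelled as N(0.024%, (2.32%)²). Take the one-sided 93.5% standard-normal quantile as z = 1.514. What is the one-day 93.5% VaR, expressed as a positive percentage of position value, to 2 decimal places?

VaR = −μ + z·σ = −(0.024%) + 1.514 × 2.32% = 3.488%.

3.49%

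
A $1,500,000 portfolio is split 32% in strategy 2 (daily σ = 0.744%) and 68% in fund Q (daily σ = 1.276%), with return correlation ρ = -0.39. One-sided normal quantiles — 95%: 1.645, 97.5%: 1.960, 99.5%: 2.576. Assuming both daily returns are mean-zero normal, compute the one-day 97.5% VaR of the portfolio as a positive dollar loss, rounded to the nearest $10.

σ_p² = 0.32²·0.744² + 0.68²·1.276² + 2·-0.39·0.32·0.68·0.744·1.276 = 0.6484 (%²).
σ_p = √0.6484 = 0.805%.
VaR = 1.960 × 0.805% = 1.578%; on $1,500,000 that is $23,670.

$23,670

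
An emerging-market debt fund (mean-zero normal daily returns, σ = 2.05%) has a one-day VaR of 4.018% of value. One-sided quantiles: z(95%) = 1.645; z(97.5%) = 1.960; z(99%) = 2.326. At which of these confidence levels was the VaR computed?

97.5%

Implied z = VaR/σ = 4.018 / 2.05 = 1.960.
This matches z(97.5%) = 1.960.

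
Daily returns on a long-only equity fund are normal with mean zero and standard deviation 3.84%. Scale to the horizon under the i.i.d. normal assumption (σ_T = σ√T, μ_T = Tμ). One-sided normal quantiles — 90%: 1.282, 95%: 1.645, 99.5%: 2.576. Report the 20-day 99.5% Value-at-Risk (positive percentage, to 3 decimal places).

44.238%

σ_{20d} = 3.84% × √20 = 17.173%.
VaR = 2.576 × 17.173% = 44.238%.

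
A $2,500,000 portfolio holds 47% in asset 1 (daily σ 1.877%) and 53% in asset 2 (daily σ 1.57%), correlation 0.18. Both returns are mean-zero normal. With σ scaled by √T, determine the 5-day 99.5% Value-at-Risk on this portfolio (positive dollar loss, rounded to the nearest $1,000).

$190,000

σ_p = √(0.47²·1.877² + 0.53²·1.57² + 2·0.18·0.47·0.53·1.877·1.57) = 1.317%.
σ_{5d} = 1.317% × √5 = 2.945%.
z(99.5%) = 2.576.
VaR = 2.576 × 2.945% = 7.586%; on $2,500,000 that is $189,650.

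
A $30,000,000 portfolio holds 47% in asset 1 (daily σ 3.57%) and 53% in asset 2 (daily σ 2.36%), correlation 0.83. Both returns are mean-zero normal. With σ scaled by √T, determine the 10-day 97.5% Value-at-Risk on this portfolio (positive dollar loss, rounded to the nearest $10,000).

σ_p = √(0.47²·3.57² + 0.53²·2.36² + 2·0.83·0.47·0.53·3.57·2.36) = 2.804%.
σ_{10d} = 2.804% × √10 = 8.867%.
z(97.5%) = 1.960.
VaR = 1.960 × 8.867% = 17.379%; on $30,000,000 that is $5,213,700.

$5,210,000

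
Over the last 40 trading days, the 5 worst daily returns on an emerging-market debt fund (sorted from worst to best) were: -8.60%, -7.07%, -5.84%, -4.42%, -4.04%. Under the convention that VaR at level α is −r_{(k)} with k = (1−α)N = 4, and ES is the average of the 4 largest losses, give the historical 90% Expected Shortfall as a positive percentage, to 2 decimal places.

6.48%

The 4 worst returns sum to -25.93%.
ES = −(-25.93%) / 4 = 6.4825% ≈ 6.48%.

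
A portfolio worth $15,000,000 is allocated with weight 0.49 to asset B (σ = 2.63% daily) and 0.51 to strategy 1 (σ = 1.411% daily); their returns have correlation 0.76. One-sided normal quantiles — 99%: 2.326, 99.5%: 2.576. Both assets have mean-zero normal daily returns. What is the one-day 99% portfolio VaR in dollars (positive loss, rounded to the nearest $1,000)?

$661,000

σ_p² = 0.49²·2.63² + 0.51²·1.411² + 2·0.76·0.49·0.51·2.63·1.411 = 3.5882 (%²).
σ_p = √3.5882 = 1.894%.
VaR = 2.326 × 1.894% = 4.405%; on $15,000,000 that is $660,750.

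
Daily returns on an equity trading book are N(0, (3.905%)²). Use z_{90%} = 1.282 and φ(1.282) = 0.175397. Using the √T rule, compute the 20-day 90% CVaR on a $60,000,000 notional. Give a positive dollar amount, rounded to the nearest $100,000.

$18,400,000

σ_{20d} = 3.905% × √20 = 17.464%.
ES multiplier = φ(z)/(1−α) = 0.175397/0.1 = 1.754.
ES = 17.464% × 1.754 = 30.632%; on $60,000,000: $18,379,200.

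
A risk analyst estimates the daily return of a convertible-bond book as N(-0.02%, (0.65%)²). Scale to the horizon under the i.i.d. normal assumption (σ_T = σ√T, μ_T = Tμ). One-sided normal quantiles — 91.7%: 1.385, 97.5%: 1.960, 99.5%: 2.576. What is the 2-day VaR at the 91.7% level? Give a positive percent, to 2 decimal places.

σ_{2d} = 0.65% × √2 = 0.919%; μ_{2d} = 2 × -0.02% = -0.040%.
VaR = −(-0.040%) + 1.385 × 0.919% = 1.313%.

1.31%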